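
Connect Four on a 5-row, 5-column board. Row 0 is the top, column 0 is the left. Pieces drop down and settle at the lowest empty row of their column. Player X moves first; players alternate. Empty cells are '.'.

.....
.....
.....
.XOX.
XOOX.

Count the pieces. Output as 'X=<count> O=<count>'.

X=4 O=3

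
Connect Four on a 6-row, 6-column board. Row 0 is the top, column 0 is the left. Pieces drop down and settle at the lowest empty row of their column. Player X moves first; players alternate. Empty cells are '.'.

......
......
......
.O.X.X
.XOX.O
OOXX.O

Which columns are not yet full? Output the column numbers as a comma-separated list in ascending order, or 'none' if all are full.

col 0: top cell = '.' → open
col 1: top cell = '.' → open
col 2: top cell = '.' → open
col 3: top cell = '.' → open
col 4: top cell = '.' → open
col 5: top cell = '.' → open

Answer: 0,1,2,3,4,5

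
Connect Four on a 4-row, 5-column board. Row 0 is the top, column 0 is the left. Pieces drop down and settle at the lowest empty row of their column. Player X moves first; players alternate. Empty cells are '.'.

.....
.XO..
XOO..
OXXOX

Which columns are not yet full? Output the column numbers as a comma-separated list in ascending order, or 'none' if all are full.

col 0: top cell = '.' → open
col 1: top cell = '.' → open
col 2: top cell = '.' → open
col 3: top cell = '.' → open
col 4: top cell = '.' → open

Answer: 0,1,2,3,4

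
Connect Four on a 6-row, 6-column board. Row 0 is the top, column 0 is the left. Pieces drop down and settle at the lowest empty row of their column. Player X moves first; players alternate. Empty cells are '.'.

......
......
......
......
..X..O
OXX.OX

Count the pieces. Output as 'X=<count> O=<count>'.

X=4 O=3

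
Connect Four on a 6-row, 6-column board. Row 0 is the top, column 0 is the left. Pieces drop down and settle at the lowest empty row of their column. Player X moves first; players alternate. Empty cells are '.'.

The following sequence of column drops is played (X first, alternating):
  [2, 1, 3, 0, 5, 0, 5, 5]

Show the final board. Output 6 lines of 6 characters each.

Answer: ......
......
......
.....O
O....X
OOXX.X

Derivation:
Move 1: X drops in col 2, lands at row 5
Move 2: O drops in col 1, lands at row 5
Move 3: X drops in col 3, lands at row 5
Move 4: O drops in col 0, lands at row 5
Move 5: X drops in col 5, lands at row 5
Move 6: O drops in col 0, lands at row 4
Move 7: X drops in col 5, lands at row 4
Move 8: O drops in col 5, lands at row 3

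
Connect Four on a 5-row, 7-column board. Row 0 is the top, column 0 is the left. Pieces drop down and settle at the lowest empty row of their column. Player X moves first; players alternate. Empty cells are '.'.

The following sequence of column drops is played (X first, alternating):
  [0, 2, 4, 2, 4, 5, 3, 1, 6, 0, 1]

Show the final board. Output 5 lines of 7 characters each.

Move 1: X drops in col 0, lands at row 4
Move 2: O drops in col 2, lands at row 4
Move 3: X drops in col 4, lands at row 4
Move 4: O drops in col 2, lands at row 3
Move 5: X drops in col 4, lands at row 3
Move 6: O drops in col 5, lands at row 4
Move 7: X drops in col 3, lands at row 4
Move 8: O drops in col 1, lands at row 4
Move 9: X drops in col 6, lands at row 4
Move 10: O drops in col 0, lands at row 3
Move 11: X drops in col 1, lands at row 3

Answer: .......
.......
.......
OXO.X..
XOOXXOX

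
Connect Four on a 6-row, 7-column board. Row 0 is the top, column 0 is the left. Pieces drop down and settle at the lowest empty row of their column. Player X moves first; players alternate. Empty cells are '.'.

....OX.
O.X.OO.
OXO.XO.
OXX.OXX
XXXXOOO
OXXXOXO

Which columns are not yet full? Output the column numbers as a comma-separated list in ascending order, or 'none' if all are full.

col 0: top cell = '.' → open
col 1: top cell = '.' → open
col 2: top cell = '.' → open
col 3: top cell = '.' → open
col 4: top cell = 'O' → FULL
col 5: top cell = 'X' → FULL
col 6: top cell = '.' → open

Answer: 0,1,2,3,6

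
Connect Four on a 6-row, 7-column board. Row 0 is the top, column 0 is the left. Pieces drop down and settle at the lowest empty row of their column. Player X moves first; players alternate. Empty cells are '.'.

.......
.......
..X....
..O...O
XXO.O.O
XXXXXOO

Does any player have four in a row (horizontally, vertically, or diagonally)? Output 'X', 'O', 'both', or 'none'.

X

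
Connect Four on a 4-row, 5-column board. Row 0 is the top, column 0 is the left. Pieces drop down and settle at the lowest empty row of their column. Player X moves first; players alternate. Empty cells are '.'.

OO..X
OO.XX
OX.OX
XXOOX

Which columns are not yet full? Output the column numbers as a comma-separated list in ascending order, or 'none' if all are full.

col 0: top cell = 'O' → FULL
col 1: top cell = 'O' → FULL
col 2: top cell = '.' → open
col 3: top cell = '.' → open
col 4: top cell = 'X' → FULL

Answer: 2,3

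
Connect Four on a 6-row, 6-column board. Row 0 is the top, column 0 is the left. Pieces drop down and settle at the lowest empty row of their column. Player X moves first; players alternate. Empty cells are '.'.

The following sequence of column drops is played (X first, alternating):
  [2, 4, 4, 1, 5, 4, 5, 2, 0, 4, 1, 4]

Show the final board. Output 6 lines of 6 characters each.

Answer: ......
....O.
....O.
....O.
.XO.XX
XOX.OX

Derivation:
Move 1: X drops in col 2, lands at row 5
Move 2: O drops in col 4, lands at row 5
Move 3: X drops in col 4, lands at row 4
Move 4: O drops in col 1, lands at row 5
Move 5: X drops in col 5, lands at row 5
Move 6: O drops in col 4, lands at row 3
Move 7: X drops in col 5, lands at row 4
Move 8: O drops in col 2, lands at row 4
Move 9: X drops in col 0, lands at row 5
Move 10: O drops in col 4, lands at row 2
Move 11: X drops in col 1, lands at row 4
Move 12: O drops in col 4, lands at row 1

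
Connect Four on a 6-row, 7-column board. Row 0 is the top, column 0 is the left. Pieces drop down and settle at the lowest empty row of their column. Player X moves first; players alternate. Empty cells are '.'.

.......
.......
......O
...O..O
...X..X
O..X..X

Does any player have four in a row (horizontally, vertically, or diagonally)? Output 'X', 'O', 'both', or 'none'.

none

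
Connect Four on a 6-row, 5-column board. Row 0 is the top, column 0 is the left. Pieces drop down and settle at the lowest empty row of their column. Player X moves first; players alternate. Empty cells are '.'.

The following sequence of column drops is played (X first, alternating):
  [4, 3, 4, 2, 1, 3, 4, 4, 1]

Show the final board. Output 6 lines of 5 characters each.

Move 1: X drops in col 4, lands at row 5
Move 2: O drops in col 3, lands at row 5
Move 3: X drops in col 4, lands at row 4
Move 4: O drops in col 2, lands at row 5
Move 5: X drops in col 1, lands at row 5
Move 6: O drops in col 3, lands at row 4
Move 7: X drops in col 4, lands at row 3
Move 8: O drops in col 4, lands at row 2
Move 9: X drops in col 1, lands at row 4

Answer: .....
.....
....O
....X
.X.OX
.XOOX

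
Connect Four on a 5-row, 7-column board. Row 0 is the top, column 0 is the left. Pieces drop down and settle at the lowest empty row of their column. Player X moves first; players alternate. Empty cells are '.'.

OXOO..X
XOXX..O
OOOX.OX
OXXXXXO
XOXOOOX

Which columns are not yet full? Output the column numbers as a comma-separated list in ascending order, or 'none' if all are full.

Answer: 4,5

Derivation:
col 0: top cell = 'O' → FULL
col 1: top cell = 'X' → FULL
col 2: top cell = 'O' → FULL
col 3: top cell = 'O' → FULL
col 4: top cell = '.' → open
col 5: top cell = '.' → open
col 6: top cell = 'X' → FULL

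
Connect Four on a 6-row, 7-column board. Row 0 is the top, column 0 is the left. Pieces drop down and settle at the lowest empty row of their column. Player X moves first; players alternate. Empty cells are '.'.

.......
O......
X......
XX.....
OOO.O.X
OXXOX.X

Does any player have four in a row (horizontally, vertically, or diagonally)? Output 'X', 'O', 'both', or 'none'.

none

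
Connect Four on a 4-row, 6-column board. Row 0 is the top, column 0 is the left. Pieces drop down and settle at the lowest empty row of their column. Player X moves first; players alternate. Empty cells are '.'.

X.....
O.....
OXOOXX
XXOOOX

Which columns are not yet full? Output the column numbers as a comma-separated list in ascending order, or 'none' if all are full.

col 0: top cell = 'X' → FULL
col 1: top cell = '.' → open
col 2: top cell = '.' → open
col 3: top cell = '.' → open
col 4: top cell = '.' → open
col 5: top cell = '.' → open

Answer: 1,2,3,4,5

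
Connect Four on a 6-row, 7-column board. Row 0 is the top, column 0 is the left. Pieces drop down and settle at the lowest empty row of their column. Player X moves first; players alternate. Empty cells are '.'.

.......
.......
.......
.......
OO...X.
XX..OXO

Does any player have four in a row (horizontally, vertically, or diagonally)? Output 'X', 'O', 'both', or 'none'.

none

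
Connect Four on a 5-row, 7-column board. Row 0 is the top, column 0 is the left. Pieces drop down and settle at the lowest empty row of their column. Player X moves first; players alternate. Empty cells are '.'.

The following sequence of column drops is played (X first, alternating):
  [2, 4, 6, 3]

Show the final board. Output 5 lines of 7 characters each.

Answer: .......
.......
.......
.......
..XOO.X

Derivation:
Move 1: X drops in col 2, lands at row 4
Move 2: O drops in col 4, lands at row 4
Move 3: X drops in col 6, lands at row 4
Move 4: O drops in col 3, lands at row 4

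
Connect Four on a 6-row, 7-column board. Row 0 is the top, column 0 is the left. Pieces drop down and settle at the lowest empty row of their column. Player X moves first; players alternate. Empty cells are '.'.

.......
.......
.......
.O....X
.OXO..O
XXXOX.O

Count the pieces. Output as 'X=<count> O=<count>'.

X=6 O=6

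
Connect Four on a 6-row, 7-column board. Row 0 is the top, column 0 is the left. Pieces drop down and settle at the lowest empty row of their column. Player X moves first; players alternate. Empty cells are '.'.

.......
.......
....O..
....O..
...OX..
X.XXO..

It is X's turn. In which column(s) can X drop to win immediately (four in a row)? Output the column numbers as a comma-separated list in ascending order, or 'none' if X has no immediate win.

col 0: drop X → no win
col 1: drop X → WIN!
col 2: drop X → no win
col 3: drop X → no win
col 4: drop X → no win
col 5: drop X → no win
col 6: drop X → no win

Answer: 1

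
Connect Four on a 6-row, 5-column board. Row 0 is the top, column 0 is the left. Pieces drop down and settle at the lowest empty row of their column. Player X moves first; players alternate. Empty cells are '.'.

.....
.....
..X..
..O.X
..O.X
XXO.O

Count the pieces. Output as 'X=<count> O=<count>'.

X=5 O=4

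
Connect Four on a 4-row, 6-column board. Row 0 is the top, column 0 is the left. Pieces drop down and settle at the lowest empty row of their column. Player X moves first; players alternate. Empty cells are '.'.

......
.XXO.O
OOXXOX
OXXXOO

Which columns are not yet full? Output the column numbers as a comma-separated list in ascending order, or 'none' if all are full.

Answer: 0,1,2,3,4,5

Derivation:
col 0: top cell = '.' → open
col 1: top cell = '.' → open
col 2: top cell = '.' → open
col 3: top cell = '.' → open
col 4: top cell = '.' → open
col 5: top cell = '.' → open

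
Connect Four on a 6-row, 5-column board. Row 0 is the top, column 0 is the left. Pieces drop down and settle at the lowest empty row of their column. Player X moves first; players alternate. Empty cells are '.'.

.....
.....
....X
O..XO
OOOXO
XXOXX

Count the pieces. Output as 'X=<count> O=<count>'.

X=7 O=7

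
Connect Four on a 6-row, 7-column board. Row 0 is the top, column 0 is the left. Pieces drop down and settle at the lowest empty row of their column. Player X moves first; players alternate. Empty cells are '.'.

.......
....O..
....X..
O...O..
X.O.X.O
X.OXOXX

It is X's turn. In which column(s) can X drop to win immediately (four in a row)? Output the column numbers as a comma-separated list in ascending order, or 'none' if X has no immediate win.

col 0: drop X → no win
col 1: drop X → no win
col 2: drop X → no win
col 3: drop X → no win
col 4: drop X → no win
col 5: drop X → no win
col 6: drop X → no win

Answer: none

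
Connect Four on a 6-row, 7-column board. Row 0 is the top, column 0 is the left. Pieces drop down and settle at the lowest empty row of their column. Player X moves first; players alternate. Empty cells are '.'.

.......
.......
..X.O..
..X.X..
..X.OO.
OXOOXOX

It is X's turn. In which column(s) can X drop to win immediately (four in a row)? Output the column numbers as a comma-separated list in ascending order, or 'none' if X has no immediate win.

Answer: 2

Derivation:
col 0: drop X → no win
col 1: drop X → no win
col 2: drop X → WIN!
col 3: drop X → no win
col 4: drop X → no win
col 5: drop X → no win
col 6: drop X → no win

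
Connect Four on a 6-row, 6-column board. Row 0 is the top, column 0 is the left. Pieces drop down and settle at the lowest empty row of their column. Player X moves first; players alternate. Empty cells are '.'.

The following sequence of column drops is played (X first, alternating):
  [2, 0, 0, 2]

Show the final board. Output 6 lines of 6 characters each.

Move 1: X drops in col 2, lands at row 5
Move 2: O drops in col 0, lands at row 5
Move 3: X drops in col 0, lands at row 4
Move 4: O drops in col 2, lands at row 4

Answer: ......
......
......
......
X.O...
O.X...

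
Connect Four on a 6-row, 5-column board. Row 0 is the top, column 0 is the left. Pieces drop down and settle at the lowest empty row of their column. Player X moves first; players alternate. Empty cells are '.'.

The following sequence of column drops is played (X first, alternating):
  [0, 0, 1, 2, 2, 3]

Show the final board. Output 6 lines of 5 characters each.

Move 1: X drops in col 0, lands at row 5
Move 2: O drops in col 0, lands at row 4
Move 3: X drops in col 1, lands at row 5
Move 4: O drops in col 2, lands at row 5
Move 5: X drops in col 2, lands at row 4
Move 6: O drops in col 3, lands at row 5

Answer: .....
.....
.....
.....
O.X..
XXOO.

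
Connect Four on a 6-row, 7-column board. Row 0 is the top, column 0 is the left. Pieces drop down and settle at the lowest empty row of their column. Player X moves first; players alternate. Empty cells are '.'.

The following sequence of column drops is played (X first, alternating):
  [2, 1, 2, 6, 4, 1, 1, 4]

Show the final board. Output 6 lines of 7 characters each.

Move 1: X drops in col 2, lands at row 5
Move 2: O drops in col 1, lands at row 5
Move 3: X drops in col 2, lands at row 4
Move 4: O drops in col 6, lands at row 5
Move 5: X drops in col 4, lands at row 5
Move 6: O drops in col 1, lands at row 4
Move 7: X drops in col 1, lands at row 3
Move 8: O drops in col 4, lands at row 4

Answer: .......
.......
.......
.X.....
.OX.O..
.OX.X.O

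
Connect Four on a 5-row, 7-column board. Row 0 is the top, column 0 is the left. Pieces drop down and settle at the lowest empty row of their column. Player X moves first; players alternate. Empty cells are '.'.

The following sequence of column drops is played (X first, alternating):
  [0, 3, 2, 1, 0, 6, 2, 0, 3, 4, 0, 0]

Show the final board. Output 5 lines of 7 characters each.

Move 1: X drops in col 0, lands at row 4
Move 2: O drops in col 3, lands at row 4
Move 3: X drops in col 2, lands at row 4
Move 4: O drops in col 1, lands at row 4
Move 5: X drops in col 0, lands at row 3
Move 6: O drops in col 6, lands at row 4
Move 7: X drops in col 2, lands at row 3
Move 8: O drops in col 0, lands at row 2
Move 9: X drops in col 3, lands at row 3
Move 10: O drops in col 4, lands at row 4
Move 11: X drops in col 0, lands at row 1
Move 12: O drops in col 0, lands at row 0

Answer: O......
X......
O......
X.XX...
XOXOO.O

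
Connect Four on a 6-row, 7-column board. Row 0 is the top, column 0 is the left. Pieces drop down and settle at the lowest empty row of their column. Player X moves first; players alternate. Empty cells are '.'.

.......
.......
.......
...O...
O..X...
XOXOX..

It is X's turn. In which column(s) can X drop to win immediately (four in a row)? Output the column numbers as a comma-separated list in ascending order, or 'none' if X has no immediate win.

col 0: drop X → no win
col 1: drop X → no win
col 2: drop X → no win
col 3: drop X → no win
col 4: drop X → no win
col 5: drop X → no win
col 6: drop X → no win

Answer: none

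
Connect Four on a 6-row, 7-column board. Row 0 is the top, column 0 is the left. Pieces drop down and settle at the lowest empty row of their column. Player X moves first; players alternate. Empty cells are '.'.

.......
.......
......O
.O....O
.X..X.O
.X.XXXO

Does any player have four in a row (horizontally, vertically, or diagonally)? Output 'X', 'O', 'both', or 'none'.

O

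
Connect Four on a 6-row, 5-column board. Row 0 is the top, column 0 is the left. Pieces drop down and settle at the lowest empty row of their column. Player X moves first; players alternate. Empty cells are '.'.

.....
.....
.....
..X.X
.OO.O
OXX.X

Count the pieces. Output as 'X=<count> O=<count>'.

X=5 O=4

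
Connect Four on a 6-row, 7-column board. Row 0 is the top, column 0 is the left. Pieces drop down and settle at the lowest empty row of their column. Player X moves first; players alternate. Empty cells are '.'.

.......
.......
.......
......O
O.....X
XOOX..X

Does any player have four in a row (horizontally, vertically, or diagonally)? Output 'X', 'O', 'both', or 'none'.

none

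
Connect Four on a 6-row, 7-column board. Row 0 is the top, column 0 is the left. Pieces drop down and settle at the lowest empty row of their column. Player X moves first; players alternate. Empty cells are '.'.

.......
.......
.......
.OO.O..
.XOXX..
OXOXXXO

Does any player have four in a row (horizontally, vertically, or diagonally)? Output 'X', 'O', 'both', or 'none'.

none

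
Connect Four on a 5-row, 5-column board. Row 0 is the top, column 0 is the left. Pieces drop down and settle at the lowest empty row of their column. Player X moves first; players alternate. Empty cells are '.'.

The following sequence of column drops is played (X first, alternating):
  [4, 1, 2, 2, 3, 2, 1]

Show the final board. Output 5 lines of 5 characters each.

Move 1: X drops in col 4, lands at row 4
Move 2: O drops in col 1, lands at row 4
Move 3: X drops in col 2, lands at row 4
Move 4: O drops in col 2, lands at row 3
Move 5: X drops in col 3, lands at row 4
Move 6: O drops in col 2, lands at row 2
Move 7: X drops in col 1, lands at row 3

Answer: .....
.....
..O..
.XO..
.OXXX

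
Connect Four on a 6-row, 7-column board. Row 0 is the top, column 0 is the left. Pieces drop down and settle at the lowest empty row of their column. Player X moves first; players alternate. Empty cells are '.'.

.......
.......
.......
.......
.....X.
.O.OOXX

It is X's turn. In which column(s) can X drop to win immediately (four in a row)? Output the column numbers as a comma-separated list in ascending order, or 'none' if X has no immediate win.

col 0: drop X → no win
col 1: drop X → no win
col 2: drop X → no win
col 3: drop X → no win
col 4: drop X → no win
col 5: drop X → no win
col 6: drop X → no win

Answer: none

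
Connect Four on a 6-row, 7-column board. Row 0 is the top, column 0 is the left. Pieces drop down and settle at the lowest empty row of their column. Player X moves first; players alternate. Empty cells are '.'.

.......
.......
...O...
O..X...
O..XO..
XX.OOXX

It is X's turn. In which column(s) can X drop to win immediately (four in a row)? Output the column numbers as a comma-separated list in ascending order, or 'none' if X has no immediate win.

Answer: none

Derivation:
col 0: drop X → no win
col 1: drop X → no win
col 2: drop X → no win
col 3: drop X → no win
col 4: drop X → no win
col 5: drop X → no win
col 6: drop X → no win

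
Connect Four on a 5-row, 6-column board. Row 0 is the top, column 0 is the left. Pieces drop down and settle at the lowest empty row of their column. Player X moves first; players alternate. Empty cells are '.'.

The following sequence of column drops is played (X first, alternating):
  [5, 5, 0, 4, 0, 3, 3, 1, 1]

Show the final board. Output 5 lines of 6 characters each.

Move 1: X drops in col 5, lands at row 4
Move 2: O drops in col 5, lands at row 3
Move 3: X drops in col 0, lands at row 4
Move 4: O drops in col 4, lands at row 4
Move 5: X drops in col 0, lands at row 3
Move 6: O drops in col 3, lands at row 4
Move 7: X drops in col 3, lands at row 3
Move 8: O drops in col 1, lands at row 4
Move 9: X drops in col 1, lands at row 3

Answer: ......
......
......
XX.X.O
XO.OOX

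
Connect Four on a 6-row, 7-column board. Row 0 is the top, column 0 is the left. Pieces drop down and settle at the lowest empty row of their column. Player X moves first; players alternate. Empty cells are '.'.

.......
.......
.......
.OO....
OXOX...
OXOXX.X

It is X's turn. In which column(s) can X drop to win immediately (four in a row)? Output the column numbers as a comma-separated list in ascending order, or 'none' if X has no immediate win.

col 0: drop X → no win
col 1: drop X → no win
col 2: drop X → no win
col 3: drop X → no win
col 4: drop X → no win
col 5: drop X → WIN!
col 6: drop X → no win

Answer: 5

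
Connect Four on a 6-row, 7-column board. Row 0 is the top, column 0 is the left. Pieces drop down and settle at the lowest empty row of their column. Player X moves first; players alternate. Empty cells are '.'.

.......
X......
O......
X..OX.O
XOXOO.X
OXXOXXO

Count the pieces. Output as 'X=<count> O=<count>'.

X=10 O=9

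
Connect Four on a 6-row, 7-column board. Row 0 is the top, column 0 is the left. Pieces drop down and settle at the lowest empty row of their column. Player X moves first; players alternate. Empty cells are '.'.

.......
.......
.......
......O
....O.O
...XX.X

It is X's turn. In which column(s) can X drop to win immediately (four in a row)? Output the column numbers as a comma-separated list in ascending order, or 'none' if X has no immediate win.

col 0: drop X → no win
col 1: drop X → no win
col 2: drop X → no win
col 3: drop X → no win
col 4: drop X → no win
col 5: drop X → WIN!
col 6: drop X → no win

Answer: 5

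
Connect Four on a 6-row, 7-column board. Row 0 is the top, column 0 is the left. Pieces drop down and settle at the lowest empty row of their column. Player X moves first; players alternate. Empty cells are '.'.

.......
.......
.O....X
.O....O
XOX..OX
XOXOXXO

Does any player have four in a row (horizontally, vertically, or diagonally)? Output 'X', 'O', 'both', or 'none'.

O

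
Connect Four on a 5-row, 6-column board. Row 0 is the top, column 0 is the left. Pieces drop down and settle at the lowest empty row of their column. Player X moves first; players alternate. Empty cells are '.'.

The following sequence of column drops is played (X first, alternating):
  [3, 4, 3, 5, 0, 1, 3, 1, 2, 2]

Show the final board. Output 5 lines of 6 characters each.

Answer: ......
......
...X..
.OOX..
XOXXOO

Derivation:
Move 1: X drops in col 3, lands at row 4
Move 2: O drops in col 4, lands at row 4
Move 3: X drops in col 3, lands at row 3
Move 4: O drops in col 5, lands at row 4
Move 5: X drops in col 0, lands at row 4
Move 6: O drops in col 1, lands at row 4
Move 7: X drops in col 3, lands at row 2
Move 8: O drops in col 1, lands at row 3
Move 9: X drops in col 2, lands at row 4
Move 10: O drops in col 2, lands at row 3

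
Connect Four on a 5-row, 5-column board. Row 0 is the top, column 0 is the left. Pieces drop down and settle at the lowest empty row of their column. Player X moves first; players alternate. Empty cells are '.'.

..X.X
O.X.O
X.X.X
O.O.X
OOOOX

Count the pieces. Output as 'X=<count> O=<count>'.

X=8 O=8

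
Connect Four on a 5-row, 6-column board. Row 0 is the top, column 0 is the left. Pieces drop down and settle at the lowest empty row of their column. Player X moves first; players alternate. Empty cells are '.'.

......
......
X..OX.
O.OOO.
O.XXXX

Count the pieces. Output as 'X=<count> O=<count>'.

X=6 O=6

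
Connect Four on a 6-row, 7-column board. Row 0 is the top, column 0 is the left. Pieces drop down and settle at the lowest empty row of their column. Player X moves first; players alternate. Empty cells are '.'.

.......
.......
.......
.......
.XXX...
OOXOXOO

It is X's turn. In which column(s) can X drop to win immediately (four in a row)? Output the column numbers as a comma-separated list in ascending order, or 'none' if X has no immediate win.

Answer: 0,4

Derivation:
col 0: drop X → WIN!
col 1: drop X → no win
col 2: drop X → no win
col 3: drop X → no win
col 4: drop X → WIN!
col 5: drop X → no win
col 6: drop X → no win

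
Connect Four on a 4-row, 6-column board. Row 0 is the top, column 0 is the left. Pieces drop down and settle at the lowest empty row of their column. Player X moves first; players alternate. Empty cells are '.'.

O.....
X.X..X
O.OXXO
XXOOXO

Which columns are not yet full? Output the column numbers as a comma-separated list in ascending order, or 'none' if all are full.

Answer: 1,2,3,4,5

Derivation:
col 0: top cell = 'O' → FULL
col 1: top cell = '.' → open
col 2: top cell = '.' → open
col 3: top cell = '.' → open
col 4: top cell = '.' → open
col 5: top cell = '.' → open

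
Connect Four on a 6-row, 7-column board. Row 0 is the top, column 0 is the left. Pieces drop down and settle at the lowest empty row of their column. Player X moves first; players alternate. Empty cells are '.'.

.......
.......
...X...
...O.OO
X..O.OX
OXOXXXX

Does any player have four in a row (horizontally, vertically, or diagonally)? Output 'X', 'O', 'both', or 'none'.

X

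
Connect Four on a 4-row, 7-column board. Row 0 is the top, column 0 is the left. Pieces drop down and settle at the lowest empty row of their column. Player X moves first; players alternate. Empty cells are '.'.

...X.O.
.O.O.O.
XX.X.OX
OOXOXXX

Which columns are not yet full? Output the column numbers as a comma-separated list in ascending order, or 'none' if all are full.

Answer: 0,1,2,4,6

Derivation:
col 0: top cell = '.' → open
col 1: top cell = '.' → open
col 2: top cell = '.' → open
col 3: top cell = 'X' → FULL
col 4: top cell = '.' → open
col 5: top cell = 'O' → FULL
col 6: top cell = '.' → open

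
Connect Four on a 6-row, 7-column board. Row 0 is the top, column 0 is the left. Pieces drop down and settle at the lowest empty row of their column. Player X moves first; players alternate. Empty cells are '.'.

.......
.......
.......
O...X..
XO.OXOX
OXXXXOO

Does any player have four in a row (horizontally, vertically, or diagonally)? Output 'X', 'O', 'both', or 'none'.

X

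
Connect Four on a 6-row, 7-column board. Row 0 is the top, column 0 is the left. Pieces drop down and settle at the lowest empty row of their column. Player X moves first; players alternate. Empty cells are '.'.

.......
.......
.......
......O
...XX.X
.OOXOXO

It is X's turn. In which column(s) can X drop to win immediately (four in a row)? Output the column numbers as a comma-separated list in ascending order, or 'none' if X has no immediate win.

col 0: drop X → no win
col 1: drop X → no win
col 2: drop X → no win
col 3: drop X → no win
col 4: drop X → no win
col 5: drop X → WIN!
col 6: drop X → no win

Answer: 5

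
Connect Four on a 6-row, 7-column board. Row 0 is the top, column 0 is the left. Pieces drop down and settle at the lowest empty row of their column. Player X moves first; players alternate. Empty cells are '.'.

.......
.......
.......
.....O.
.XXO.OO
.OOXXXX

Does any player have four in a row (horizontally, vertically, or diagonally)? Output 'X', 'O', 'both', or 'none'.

X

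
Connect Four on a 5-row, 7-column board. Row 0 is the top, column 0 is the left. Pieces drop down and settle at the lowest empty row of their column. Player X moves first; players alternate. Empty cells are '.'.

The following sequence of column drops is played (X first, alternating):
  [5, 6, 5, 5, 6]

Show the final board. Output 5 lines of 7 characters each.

Move 1: X drops in col 5, lands at row 4
Move 2: O drops in col 6, lands at row 4
Move 3: X drops in col 5, lands at row 3
Move 4: O drops in col 5, lands at row 2
Move 5: X drops in col 6, lands at row 3

Answer: .......
.......
.....O.
.....XX
.....XO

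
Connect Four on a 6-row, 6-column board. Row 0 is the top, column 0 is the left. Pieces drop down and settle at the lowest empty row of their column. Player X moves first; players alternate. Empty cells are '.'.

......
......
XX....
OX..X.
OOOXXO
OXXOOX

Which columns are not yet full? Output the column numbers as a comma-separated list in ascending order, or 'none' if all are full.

col 0: top cell = '.' → open
col 1: top cell = '.' → open
col 2: top cell = '.' → open
col 3: top cell = '.' → open
col 4: top cell = '.' → open
col 5: top cell = '.' → open

Answer: 0,1,2,3,4,5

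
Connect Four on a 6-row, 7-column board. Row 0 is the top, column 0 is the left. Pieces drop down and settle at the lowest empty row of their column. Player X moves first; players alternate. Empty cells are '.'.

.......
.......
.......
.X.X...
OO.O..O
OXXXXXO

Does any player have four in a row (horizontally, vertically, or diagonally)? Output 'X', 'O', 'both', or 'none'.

X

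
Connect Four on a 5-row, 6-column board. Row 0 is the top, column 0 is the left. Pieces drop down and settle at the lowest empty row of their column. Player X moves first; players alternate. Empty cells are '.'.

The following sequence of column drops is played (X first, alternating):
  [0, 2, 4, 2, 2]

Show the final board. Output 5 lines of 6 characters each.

Answer: ......
......
..X...
..O...
X.O.X.

Derivation:
Move 1: X drops in col 0, lands at row 4
Move 2: O drops in col 2, lands at row 4
Move 3: X drops in col 4, lands at row 4
Move 4: O drops in col 2, lands at row 3
Move 5: X drops in col 2, lands at row 2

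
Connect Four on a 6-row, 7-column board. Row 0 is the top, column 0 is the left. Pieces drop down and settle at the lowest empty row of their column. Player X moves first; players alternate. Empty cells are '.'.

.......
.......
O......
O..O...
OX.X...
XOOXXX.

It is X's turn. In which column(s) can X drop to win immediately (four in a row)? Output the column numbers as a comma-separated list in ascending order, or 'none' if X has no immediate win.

Answer: 6

Derivation:
col 0: drop X → no win
col 1: drop X → no win
col 2: drop X → no win
col 3: drop X → no win
col 4: drop X → no win
col 5: drop X → no win
col 6: drop X → WIN!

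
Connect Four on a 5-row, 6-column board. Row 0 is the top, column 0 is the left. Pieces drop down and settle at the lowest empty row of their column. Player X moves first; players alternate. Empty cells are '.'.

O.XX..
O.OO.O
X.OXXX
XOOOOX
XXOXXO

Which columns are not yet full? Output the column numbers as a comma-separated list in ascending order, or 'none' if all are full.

Answer: 1,4,5

Derivation:
col 0: top cell = 'O' → FULL
col 1: top cell = '.' → open
col 2: top cell = 'X' → FULL
col 3: top cell = 'X' → FULL
col 4: top cell = '.' → open
col 5: top cell = '.' → open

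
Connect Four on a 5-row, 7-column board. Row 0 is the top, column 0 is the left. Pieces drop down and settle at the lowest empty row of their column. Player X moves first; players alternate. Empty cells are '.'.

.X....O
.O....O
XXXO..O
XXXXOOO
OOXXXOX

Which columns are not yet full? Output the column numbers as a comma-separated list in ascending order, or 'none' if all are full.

col 0: top cell = '.' → open
col 1: top cell = 'X' → FULL
col 2: top cell = '.' → open
col 3: top cell = '.' → open
col 4: top cell = '.' → open
col 5: top cell = '.' → open
col 6: top cell = 'O' → FULL

Answer: 0,2,3,4,5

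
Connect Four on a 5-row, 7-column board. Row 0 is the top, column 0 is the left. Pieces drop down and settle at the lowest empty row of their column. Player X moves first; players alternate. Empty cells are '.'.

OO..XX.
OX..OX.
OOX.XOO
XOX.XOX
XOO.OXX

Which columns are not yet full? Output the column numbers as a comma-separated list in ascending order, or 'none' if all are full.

Answer: 2,3,6

Derivation:
col 0: top cell = 'O' → FULL
col 1: top cell = 'O' → FULL
col 2: top cell = '.' → open
col 3: top cell = '.' → open
col 4: top cell = 'X' → FULL
col 5: top cell = 'X' → FULL
col 6: top cell = '.' → open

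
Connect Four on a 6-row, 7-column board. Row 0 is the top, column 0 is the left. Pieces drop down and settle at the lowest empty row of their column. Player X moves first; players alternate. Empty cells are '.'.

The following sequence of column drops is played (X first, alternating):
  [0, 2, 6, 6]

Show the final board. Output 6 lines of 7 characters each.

Move 1: X drops in col 0, lands at row 5
Move 2: O drops in col 2, lands at row 5
Move 3: X drops in col 6, lands at row 5
Move 4: O drops in col 6, lands at row 4

Answer: .......
.......
.......
.......
......O
X.O...X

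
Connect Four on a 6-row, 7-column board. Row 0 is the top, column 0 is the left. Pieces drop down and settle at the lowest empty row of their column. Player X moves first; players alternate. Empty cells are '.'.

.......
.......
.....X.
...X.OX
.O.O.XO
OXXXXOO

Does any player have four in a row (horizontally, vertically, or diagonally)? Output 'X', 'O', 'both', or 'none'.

X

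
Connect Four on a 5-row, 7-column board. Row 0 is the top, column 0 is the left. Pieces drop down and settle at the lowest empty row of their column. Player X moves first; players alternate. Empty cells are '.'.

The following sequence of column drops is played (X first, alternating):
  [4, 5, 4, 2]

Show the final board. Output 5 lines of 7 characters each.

Move 1: X drops in col 4, lands at row 4
Move 2: O drops in col 5, lands at row 4
Move 3: X drops in col 4, lands at row 3
Move 4: O drops in col 2, lands at row 4

Answer: .......
.......
.......
....X..
..O.XO.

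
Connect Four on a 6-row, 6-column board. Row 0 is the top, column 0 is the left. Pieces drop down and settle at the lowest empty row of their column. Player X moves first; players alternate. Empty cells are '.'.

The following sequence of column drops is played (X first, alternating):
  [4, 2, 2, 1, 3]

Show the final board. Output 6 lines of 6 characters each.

Move 1: X drops in col 4, lands at row 5
Move 2: O drops in col 2, lands at row 5
Move 3: X drops in col 2, lands at row 4
Move 4: O drops in col 1, lands at row 5
Move 5: X drops in col 3, lands at row 5

Answer: ......
......
......
......
..X...
.OOXX.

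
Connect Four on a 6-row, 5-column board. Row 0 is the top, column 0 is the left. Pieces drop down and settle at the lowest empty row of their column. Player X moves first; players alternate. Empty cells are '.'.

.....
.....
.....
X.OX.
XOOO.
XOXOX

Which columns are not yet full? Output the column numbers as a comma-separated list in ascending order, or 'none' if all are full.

Answer: 0,1,2,3,4

Derivation:
col 0: top cell = '.' → open
col 1: top cell = '.' → open
col 2: top cell = '.' → open
col 3: top cell = '.' → open
col 4: top cell = '.' → open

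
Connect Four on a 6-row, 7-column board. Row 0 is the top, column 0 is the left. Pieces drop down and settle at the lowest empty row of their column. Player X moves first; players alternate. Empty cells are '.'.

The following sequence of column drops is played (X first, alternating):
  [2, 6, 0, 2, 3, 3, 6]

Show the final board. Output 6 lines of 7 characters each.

Answer: .......
.......
.......
.......
..OO..X
X.XX..O

Derivation:
Move 1: X drops in col 2, lands at row 5
Move 2: O drops in col 6, lands at row 5
Move 3: X drops in col 0, lands at row 5
Move 4: O drops in col 2, lands at row 4
Move 5: X drops in col 3, lands at row 5
Move 6: O drops in col 3, lands at row 4
Move 7: X drops in col 6, lands at row 4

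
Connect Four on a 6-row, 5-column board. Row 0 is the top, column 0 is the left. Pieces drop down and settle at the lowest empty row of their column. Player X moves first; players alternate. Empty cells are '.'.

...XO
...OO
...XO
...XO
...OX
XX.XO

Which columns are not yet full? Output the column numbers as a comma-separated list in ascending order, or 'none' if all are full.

Answer: 0,1,2

Derivation:
col 0: top cell = '.' → open
col 1: top cell = '.' → open
col 2: top cell = '.' → open
col 3: top cell = 'X' → FULL
col 4: top cell = 'O' → FULL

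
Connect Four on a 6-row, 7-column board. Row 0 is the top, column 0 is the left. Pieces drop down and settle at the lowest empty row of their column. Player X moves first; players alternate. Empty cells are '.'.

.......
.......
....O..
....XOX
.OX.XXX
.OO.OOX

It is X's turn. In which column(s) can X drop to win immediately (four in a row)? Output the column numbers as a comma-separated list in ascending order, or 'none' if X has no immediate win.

col 0: drop X → no win
col 1: drop X → no win
col 2: drop X → no win
col 3: drop X → no win
col 4: drop X → no win
col 5: drop X → no win
col 6: drop X → WIN!

Answer: 6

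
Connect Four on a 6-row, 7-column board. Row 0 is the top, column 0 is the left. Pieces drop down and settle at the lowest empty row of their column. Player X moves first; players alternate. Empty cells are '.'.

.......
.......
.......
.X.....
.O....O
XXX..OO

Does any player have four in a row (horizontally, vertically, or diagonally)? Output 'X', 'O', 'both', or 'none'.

none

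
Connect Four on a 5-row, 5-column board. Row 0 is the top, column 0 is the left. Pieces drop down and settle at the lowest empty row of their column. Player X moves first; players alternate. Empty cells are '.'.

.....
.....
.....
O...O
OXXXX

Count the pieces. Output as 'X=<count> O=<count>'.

X=4 O=3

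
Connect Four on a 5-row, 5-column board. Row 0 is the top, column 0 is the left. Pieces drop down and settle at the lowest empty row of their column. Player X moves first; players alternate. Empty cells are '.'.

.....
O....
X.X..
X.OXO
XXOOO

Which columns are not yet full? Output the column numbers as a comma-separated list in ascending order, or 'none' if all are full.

col 0: top cell = '.' → open
col 1: top cell = '.' → open
col 2: top cell = '.' → open
col 3: top cell = '.' → open
col 4: top cell = '.' → open

Answer: 0,1,2,3,4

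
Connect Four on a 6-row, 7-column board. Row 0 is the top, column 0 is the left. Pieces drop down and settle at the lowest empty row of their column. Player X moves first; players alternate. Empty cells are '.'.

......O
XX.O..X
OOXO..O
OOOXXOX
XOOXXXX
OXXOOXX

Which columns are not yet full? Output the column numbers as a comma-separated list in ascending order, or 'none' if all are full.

Answer: 0,1,2,3,4,5

Derivation:
col 0: top cell = '.' → open
col 1: top cell = '.' → open
col 2: top cell = '.' → open
col 3: top cell = '.' → open
col 4: top cell = '.' → open
col 5: top cell = '.' → open
col 6: top cell = 'O' → FULL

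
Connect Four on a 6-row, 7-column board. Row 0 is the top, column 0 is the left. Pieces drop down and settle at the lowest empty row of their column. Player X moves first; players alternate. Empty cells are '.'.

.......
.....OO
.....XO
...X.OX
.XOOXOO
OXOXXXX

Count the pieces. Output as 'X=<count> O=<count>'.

X=10 O=10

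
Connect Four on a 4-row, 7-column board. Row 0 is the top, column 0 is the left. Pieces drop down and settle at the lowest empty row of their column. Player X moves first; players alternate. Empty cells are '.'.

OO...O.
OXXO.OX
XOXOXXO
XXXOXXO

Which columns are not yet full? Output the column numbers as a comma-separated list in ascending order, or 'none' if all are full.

col 0: top cell = 'O' → FULL
col 1: top cell = 'O' → FULL
col 2: top cell = '.' → open
col 3: top cell = '.' → open
col 4: top cell = '.' → open
col 5: top cell = 'O' → FULL
col 6: top cell = '.' → open

Answer: 2,3,4,6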